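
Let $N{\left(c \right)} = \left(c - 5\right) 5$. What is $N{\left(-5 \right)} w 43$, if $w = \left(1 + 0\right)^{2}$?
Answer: $-2150$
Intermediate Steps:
$N{\left(c \right)} = -25 + 5 c$ ($N{\left(c \right)} = \left(-5 + c\right) 5 = -25 + 5 c$)
$w = 1$ ($w = 1^{2} = 1$)
$N{\left(-5 \right)} w 43 = \left(-25 + 5 \left(-5\right)\right) 1 \cdot 43 = \left(-25 - 25\right) 1 \cdot 43 = \left(-50\right) 1 \cdot 43 = \left(-50\right) 43 = -2150$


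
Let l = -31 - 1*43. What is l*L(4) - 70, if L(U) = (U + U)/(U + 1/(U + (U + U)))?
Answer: -10534/49 ≈ -214.98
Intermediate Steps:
l = -74 (l = -31 - 43 = -74)
L(U) = 2*U/(U + 1/(3*U)) (L(U) = (2*U)/(U + 1/(U + 2*U)) = (2*U)/(U + 1/(3*U)) = 2*U/(U + 1/(3*U)))
l*L(4) - 70 = -444*4²/(1 + 3*4²) - 70 = -444*16/(1 + 3*16) - 70 = -444*16/(1 + 48) - 70 = -444*16/49 - 70 = -74*96/49 - 70 = -7104/49 - 70 = -10534/49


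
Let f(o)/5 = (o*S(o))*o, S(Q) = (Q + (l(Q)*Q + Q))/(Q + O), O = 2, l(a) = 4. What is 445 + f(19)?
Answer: 71705/7 ≈ 10244.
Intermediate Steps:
S(Q) = 6*Q/(2 + Q) (S(Q) = (Q + (4*Q + Q))/(Q + 2) = (Q + 5*Q)/(2 + Q) = (6*Q)/(2 + Q) = 6*Q/(2 + Q))
f(o) = 30*o**3/(2 + o) (f(o) = 5*((o*(6*o/(2 + o)))*o) = 5*((6*o**2/(2 + o))*o) = 5*(6*o**3/(2 + o)) = 30*o**3/(2 + o))
445 + f(19) = 445 + 30*19**3/(2 + 19) = 445 + 30*6859/21 = 445 + 30*6859*(1/21) = 445 + 68590/7 = 71705/7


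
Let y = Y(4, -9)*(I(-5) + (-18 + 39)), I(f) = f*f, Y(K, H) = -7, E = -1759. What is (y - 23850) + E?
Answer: -25931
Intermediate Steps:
I(f) = f²
y = -322 (y = -7*((-5)² + (-18 + 39)) = -7*(25 + 21) = -7*46 = -322)
(y - 23850) + E = (-322 - 23850) - 1759 = -24172 - 1759 = -25931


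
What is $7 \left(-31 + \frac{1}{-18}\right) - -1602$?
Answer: $\frac{24923}{18} \approx 1384.6$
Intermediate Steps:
$7 \left(-31 + \frac{1}{-18}\right) - -1602 = 7 \left(-31 - \frac{1}{18}\right) + 1602 = 7 \left(- \frac{559}{18}\right) + 1602 = - \frac{3913}{18} + 1602 = \frac{24923}{18}$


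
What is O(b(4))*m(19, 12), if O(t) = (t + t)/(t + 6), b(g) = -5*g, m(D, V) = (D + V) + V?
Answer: 860/7 ≈ 122.86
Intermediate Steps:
m(D, V) = D + 2*V
O(t) = 2*t/(6 + t) (O(t) = (2*t)/(6 + t) = 2*t/(6 + t))
O(b(4))*m(19, 12) = (2*(-5*4)/(6 - 5*4))*(19 + 2*12) = (2*(-20)/(6 - 20))*(19 + 24) = (2*(-20)/(-14))*43 = (2*(-20)*(-1/14))*43 = (20/7)*43 = 860/7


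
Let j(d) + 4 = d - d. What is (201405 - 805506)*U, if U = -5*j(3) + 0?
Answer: -12082020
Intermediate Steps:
j(d) = -4 (j(d) = -4 + (d - d) = -4 + 0 = -4)
U = 20 (U = -5*(-4) + 0 = 20 + 0 = 20)
(201405 - 805506)*U = (201405 - 805506)*20 = -604101*20 = -12082020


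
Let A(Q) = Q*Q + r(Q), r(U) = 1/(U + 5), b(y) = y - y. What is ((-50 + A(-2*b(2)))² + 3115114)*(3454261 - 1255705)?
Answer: 171355127055156/25 ≈ 6.8542e+12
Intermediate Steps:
b(y) = 0
r(U) = 1/(5 + U)
A(Q) = Q² + 1/(5 + Q) (A(Q) = Q*Q + 1/(5 + Q) = Q² + 1/(5 + Q))
((-50 + A(-2*b(2)))² + 3115114)*(3454261 - 1255705) = ((-50 + (1 + (-2*0)²*(5 - 2*0))/(5 - 2*0))² + 3115114)*(3454261 - 1255705) = ((-50 + (1 + 0²*(5 + 0))/(5 + 0))² + 3115114)*2198556 = ((-50 + (1 + 0*5)/5)² + 3115114)*2198556 = ((-50 + (1 + 0)/5)² + 3115114)*2198556 = ((-50 + (⅕)*1)² + 3115114)*2198556 = ((-50 + ⅕)² + 3115114)*2198556 = ((-249/5)² + 3115114)*2198556 = (62001/25 + 3115114)*2198556 = (77939851/25)*2198556 = 171355127055156/25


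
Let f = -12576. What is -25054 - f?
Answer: -12478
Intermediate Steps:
-25054 - f = -25054 - 1*(-12576) = -25054 + 12576 = -12478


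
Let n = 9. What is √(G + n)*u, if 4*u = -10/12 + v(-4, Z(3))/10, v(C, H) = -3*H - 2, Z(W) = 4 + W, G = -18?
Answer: -47*I/20 ≈ -2.35*I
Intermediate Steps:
v(C, H) = -2 - 3*H
u = -47/60 (u = (-10/12 + (-2 - 3*(4 + 3))/10)/4 = (-10*1/12 + (-2 - 3*7)*(⅒))/4 = (-⅚ + (-2 - 21)*(⅒))/4 = (-⅚ - 23*⅒)/4 = (-⅚ - 23/10)/4 = (¼)*(-47/15) = -47/60 ≈ -0.78333)
√(G + n)*u = √(-18 + 9)*(-47/60) = √(-9)*(-47/60) = (3*I)*(-47/60) = -47*I/20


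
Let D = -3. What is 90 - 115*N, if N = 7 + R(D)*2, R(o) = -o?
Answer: -1405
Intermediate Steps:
N = 13 (N = 7 - 1*(-3)*2 = 7 + 3*2 = 7 + 6 = 13)
90 - 115*N = 90 - 115*13 = 90 - 1495 = -1405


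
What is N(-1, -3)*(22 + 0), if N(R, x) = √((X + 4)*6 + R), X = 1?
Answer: 22*√29 ≈ 118.47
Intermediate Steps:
N(R, x) = √(30 + R) (N(R, x) = √((1 + 4)*6 + R) = √(5*6 + R) = √(30 + R))
N(-1, -3)*(22 + 0) = √(30 - 1)*(22 + 0) = √29*22 = 22*√29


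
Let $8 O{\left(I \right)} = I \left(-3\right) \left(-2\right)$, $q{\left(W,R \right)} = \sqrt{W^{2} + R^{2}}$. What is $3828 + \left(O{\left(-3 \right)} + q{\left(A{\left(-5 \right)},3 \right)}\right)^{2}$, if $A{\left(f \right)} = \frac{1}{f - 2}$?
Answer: $\frac{3012193}{784} - \frac{9 \sqrt{442}}{14} \approx 3828.6$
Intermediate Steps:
$A{\left(f \right)} = \frac{1}{-2 + f}$
$q{\left(W,R \right)} = \sqrt{R^{2} + W^{2}}$
$O{\left(I \right)} = \frac{3 I}{4}$ ($O{\left(I \right)} = \frac{I \left(-3\right) \left(-2\right)}{8} = \frac{- 3 I \left(-2\right)}{8} = \frac{6 I}{8} = \frac{3 I}{4}$)
$3828 + \left(O{\left(-3 \right)} + q{\left(A{\left(-5 \right)},3 \right)}\right)^{2} = 3828 + \left(\frac{3}{4} \left(-3\right) + \sqrt{3^{2} + \left(\frac{1}{-2 - 5}\right)^{2}}\right)^{2} = 3828 + \left(- \frac{9}{4} + \sqrt{9 + \left(\frac{1}{-7}\right)^{2}}\right)^{2} = 3828 + \left(- \frac{9}{4} + \sqrt{9 + \left(- \frac{1}{7}\right)^{2}}\right)^{2} = 3828 + \left(- \frac{9}{4} + \sqrt{9 + \frac{1}{49}}\right)^{2} = 3828 + \left(- \frac{9}{4} + \sqrt{\frac{442}{49}}\right)^{2} = 3828 + \left(- \frac{9}{4} + \frac{\sqrt{442}}{7}\right)^{2}$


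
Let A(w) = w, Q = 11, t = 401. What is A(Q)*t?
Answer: 4411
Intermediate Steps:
A(Q)*t = 11*401 = 4411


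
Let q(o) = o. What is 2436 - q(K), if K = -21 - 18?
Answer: 2475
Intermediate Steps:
K = -39
2436 - q(K) = 2436 - 1*(-39) = 2436 + 39 = 2475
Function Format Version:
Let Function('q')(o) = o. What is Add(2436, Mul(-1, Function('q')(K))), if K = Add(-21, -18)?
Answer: 2475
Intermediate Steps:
K = -39
Add(2436, Mul(-1, Function('q')(K))) = Add(2436, Mul(-1, -39)) = Add(2436, 39) = 2475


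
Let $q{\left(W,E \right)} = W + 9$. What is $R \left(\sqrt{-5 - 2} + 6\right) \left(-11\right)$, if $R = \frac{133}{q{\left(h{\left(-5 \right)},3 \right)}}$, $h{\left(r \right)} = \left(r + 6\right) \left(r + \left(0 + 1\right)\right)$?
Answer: $- \frac{8778}{5} - \frac{1463 i \sqrt{7}}{5} \approx -1755.6 - 774.15 i$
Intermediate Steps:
$h{\left(r \right)} = \left(1 + r\right) \left(6 + r\right)$ ($h{\left(r \right)} = \left(6 + r\right) \left(r + 1\right) = \left(6 + r\right) \left(1 + r\right) = \left(1 + r\right) \left(6 + r\right)$)
$q{\left(W,E \right)} = 9 + W$
$R = \frac{133}{5}$ ($R = \frac{133}{9 + \left(6 + \left(-5\right)^{2} + 7 \left(-5\right)\right)} = \frac{133}{9 + \left(6 + 25 - 35\right)} = \frac{133}{9 - 4} = \frac{133}{5} \approx 26.6$)
$R \left(\sqrt{-5 - 2} + 6\right) \left(-11\right) = \frac{133 \left(\sqrt{-5 - 2} + 6\right) \left(-11\right)}{5} = \frac{133 \left(\sqrt{-7} + 6\right) \left(-11\right)}{5} = \frac{133 \left(i \sqrt{7} + 6\right) \left(-11\right)}{5} = \frac{133 \left(6 + i \sqrt{7}\right) \left(-11\right)}{5} = \frac{133 \left(-66 - 11 i \sqrt{7}\right)}{5} = - \frac{8778}{5} - \frac{1463 i \sqrt{7}}{5}$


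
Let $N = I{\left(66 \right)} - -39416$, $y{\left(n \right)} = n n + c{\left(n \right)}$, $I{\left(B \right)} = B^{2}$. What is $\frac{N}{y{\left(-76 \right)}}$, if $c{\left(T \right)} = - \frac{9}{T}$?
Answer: $\frac{3326672}{438985} \approx 7.5781$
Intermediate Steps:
$y{\left(n \right)} = n^{2} - \frac{9}{n}$ ($y{\left(n \right)} = n n - \frac{9}{n} = n^{2} - \frac{9}{n}$)
$N = 43772$ ($N = 66^{2} - -39416 = 4356 + 39416 = 43772$)
$\frac{N}{y{\left(-76 \right)}} = \frac{43772}{\frac{1}{-76} \left(-9 + \left(-76\right)^{3}\right)} = \frac{43772}{\left(- \frac{1}{76}\right) \left(-9 - 438976\right)} = \frac{43772}{\left(- \frac{1}{76}\right) \left(-438985\right)} = \frac{43772}{\frac{438985}{76}} = 43772 \cdot \frac{76}{438985} = \frac{3326672}{438985}$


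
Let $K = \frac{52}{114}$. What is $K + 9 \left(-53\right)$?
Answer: $- \frac{27163}{57} \approx -476.54$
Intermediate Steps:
$K = \frac{26}{57}$ ($K = 52 \cdot \frac{1}{114} = \frac{26}{57} \approx 0.45614$)
$K + 9 \left(-53\right) = \frac{26}{57} + 9 \left(-53\right) = \frac{26}{57} - 477 = - \frac{27163}{57}$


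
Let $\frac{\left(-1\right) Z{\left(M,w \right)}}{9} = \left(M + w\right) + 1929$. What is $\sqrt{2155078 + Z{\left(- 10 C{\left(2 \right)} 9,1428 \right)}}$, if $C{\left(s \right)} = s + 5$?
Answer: $\sqrt{2130535} \approx 1459.6$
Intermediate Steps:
$C{\left(s \right)} = 5 + s$
$Z{\left(M,w \right)} = -17361 - 9 M - 9 w$ ($Z{\left(M,w \right)} = - 9 \left(\left(M + w\right) + 1929\right) = - 9 \left(1929 + M + w\right) = -17361 - 9 M - 9 w$)
$\sqrt{2155078 + Z{\left(- 10 C{\left(2 \right)} 9,1428 \right)}} = \sqrt{2155078 - \left(30213 + 9 \left(- 10 \left(5 + 2\right)\right) 9\right)} = \sqrt{2155078 - \left(30213 + 9 \left(\left(-10\right) 7\right) 9\right)} = \sqrt{2155078 - \left(30213 + 9 \left(-70\right) 9\right)} = \sqrt{2155078 - 24543} = \sqrt{2130535}$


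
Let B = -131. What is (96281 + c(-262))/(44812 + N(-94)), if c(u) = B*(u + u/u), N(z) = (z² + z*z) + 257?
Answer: 130472/62741 ≈ 2.0795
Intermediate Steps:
N(z) = 257 + 2*z² (N(z) = (z² + z²) + 257 = 2*z² + 257 = 257 + 2*z²)
c(u) = -131 - 131*u (c(u) = -131*(u + u/u) = -131*(u + 1) = -131*(1 + u) = -131 - 131*u)
(96281 + c(-262))/(44812 + N(-94)) = (96281 + (-131 - 131*(-262)))/(44812 + (257 + 2*(-94)²)) = (96281 + (-131 + 34322))/(44812 + (257 + 2*8836)) = (96281 + 34191)/(44812 + (257 + 17672)) = 130472/(44812 + 17929) = 130472/62741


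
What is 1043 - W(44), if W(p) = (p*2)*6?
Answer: 515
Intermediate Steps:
W(p) = 12*p (W(p) = (2*p)*6 = 12*p)
1043 - W(44) = 1043 - 12*44 = 1043 - 1*528 = 1043 - 528 = 515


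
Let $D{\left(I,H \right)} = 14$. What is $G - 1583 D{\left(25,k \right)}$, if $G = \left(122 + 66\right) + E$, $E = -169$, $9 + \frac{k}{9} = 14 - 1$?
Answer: $-22143$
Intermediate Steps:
$k = 36$ ($k = -81 + 9 \left(14 - 1\right) = -81 + 9 \cdot 13 = -81 + 117 = 36$)
$G = 19$ ($G = \left(122 + 66\right) - 169 = 188 - 169 = 19$)
$G - 1583 D{\left(25,k \right)} = 19 - 22162 = -22143$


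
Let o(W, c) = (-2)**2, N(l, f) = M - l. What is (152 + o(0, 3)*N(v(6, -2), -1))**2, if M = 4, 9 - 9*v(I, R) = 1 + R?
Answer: 2166784/81 ≈ 26750.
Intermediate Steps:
v(I, R) = 8/9 - R/9 (v(I, R) = 1 - (1 + R)/9 = 1 + (-1/9 - R/9) = 8/9 - R/9)
N(l, f) = 4 - l
o(W, c) = 4
(152 + o(0, 3)*N(v(6, -2), -1))**2 = (152 + 4*(4 - (8/9 - 1/9*(-2))))**2 = (152 + 4*(4 - (8/9 + 2/9)))**2 = (152 + 4*(4 - 1*10/9))**2 = (152 + 4*(4 - 10/9))**2 = (152 + 4*(26/9))**2 = (152 + 104/9)**2 = (1472/9)**2 = 2166784/81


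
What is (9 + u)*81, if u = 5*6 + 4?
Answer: 3483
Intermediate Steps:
u = 34 (u = 30 + 4 = 34)
(9 + u)*81 = (9 + 34)*81 = 43*81 = 3483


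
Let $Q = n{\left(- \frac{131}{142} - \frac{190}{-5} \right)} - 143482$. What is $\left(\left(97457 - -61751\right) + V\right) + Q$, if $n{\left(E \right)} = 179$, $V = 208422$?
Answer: $224327$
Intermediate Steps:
$Q = -143303$ ($Q = 179 - 143482 = -143303$)
$\left(\left(97457 - -61751\right) + V\right) + Q = \left(\left(97457 - -61751\right) + 208422\right) - 143303 = \left(\left(97457 + 61751\right) + 208422\right) - 143303 = \left(159208 + 208422\right) - 143303 = 367630 - 143303 = 224327$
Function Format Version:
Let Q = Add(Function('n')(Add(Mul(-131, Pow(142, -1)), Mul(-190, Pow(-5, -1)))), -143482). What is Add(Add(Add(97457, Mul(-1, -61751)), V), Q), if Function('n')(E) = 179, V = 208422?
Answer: 224327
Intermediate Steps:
Q = -143303 (Q = Add(179, -143482) = -143303)
Add(Add(Add(97457, Mul(-1, -61751)), V), Q) = Add(Add(Add(97457, Mul(-1, -61751)), 208422), -143303) = Add(Add(Add(97457, 61751), 208422), -143303) = Add(Add(159208, 208422), -143303) = Add(367630, -143303) = 224327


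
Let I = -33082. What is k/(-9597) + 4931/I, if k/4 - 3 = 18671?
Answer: -359773697/45355422 ≈ -7.9323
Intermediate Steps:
k = 74696 (k = 12 + 4*18671 = 12 + 74684 = 74696)
k/(-9597) + 4931/I = 74696/(-9597) + 4931/(-33082) = 74696*(-1/9597) + 4931*(-1/33082) = -74696/9597 - 4931/33082 = -359773697/45355422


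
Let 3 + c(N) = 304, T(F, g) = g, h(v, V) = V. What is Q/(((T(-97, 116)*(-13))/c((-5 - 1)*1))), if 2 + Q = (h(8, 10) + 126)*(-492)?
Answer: 10070557/754 ≈ 13356.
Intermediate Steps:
c(N) = 301 (c(N) = -3 + 304 = 301)
Q = -66914 (Q = -2 + (10 + 126)*(-492) = -2 + 136*(-492) = -2 - 66912 = -66914)
Q/(((T(-97, 116)*(-13))/c((-5 - 1)*1))) = -66914/((116*(-13))/301) = -66914/((-1508*1/301)) = -66914/(-1508/301) = -66914*(-301/1508) = 10070557/754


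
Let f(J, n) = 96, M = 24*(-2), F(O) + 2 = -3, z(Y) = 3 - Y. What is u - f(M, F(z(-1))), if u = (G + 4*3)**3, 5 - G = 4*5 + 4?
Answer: -439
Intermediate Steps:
F(O) = -5 (F(O) = -2 - 3 = -5)
M = -48
G = -19 (G = 5 - (4*5 + 4) = 5 - (20 + 4) = 5 - 1*24 = 5 - 24 = -19)
u = -343 (u = (-19 + 4*3)**3 = (-19 + 12)**3 = (-7)**3 = -343)
u - f(M, F(z(-1))) = -343 - 1*96 = -343 - 96 = -439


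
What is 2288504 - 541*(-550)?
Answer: 2586054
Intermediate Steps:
2288504 - 541*(-550) = 2288504 + 297550 = 2586054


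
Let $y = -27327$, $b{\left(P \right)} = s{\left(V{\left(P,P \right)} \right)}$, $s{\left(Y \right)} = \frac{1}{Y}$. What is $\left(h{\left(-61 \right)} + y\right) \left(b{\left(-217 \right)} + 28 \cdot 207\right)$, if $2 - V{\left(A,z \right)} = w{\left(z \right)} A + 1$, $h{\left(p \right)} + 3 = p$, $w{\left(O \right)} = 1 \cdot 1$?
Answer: $- \frac{34609322839}{218} \approx -1.5876 \cdot 10^{8}$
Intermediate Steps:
$w{\left(O \right)} = 1$
$h{\left(p \right)} = -3 + p$
$V{\left(A,z \right)} = 1 - A$ ($V{\left(A,z \right)} = 2 - \left(1 A + 1\right) = 2 - \left(A + 1\right) = 2 - \left(1 + A\right) = 1 - A$)
$b{\left(P \right)} = \frac{1}{1 - P}$
$\left(h{\left(-61 \right)} + y\right) \left(b{\left(-217 \right)} + 28 \cdot 207\right) = \left(\left(-3 - 61\right) - 27327\right) \left(- \frac{1}{-1 - 217} + 28 \cdot 207\right) = \left(-64 - 27327\right) \left(- \frac{1}{-218} + 5796\right) = - 27391 \left(\left(-1\right) \left(- \frac{1}{218}\right) + 5796\right) = - 27391 \left(\frac{1}{218} + 5796\right) = \left(-27391\right) \frac{1263529}{218} = - \frac{34609322839}{218}$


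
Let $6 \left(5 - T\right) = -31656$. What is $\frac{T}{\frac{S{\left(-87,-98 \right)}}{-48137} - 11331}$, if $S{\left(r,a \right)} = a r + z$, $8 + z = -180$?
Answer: $- \frac{254211497}{545448685} \approx -0.46606$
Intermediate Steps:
$z = -188$ ($z = -8 - 180 = -188$)
$S{\left(r,a \right)} = -188 + a r$ ($S{\left(r,a \right)} = a r - 188 = -188 + a r$)
$T = 5281$ ($T = 5 - -5276 = 5 + 5276 = 5281$)
$\frac{T}{\frac{S{\left(-87,-98 \right)}}{-48137} - 11331} = \frac{5281}{\frac{-188 - -8526}{-48137} - 11331} = \frac{5281}{\left(-188 + 8526\right) \left(- \frac{1}{48137}\right) - 11331} = \frac{5281}{8338 \left(- \frac{1}{48137}\right) - 11331} = \frac{5281}{- \frac{8338}{48137} - 11331} = \frac{5281}{- \frac{545448685}{48137}} = 5281 \left(- \frac{48137}{545448685}\right) = - \frac{254211497}{545448685}$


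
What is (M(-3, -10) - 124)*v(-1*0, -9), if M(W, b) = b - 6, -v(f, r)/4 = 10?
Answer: 5600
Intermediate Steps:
v(f, r) = -40 (v(f, r) = -4*10 = -40)
M(W, b) = -6 + b
(M(-3, -10) - 124)*v(-1*0, -9) = ((-6 - 10) - 124)*(-40) = (-16 - 124)*(-40) = -140*(-40) = 5600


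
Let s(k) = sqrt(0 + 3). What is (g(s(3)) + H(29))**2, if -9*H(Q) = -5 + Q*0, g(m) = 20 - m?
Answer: 34468/81 - 370*sqrt(3)/9 ≈ 354.32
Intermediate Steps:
s(k) = sqrt(3)
H(Q) = 5/9 (H(Q) = -(-5 + Q*0)/9 = -(-5 + 0)/9 = -1/9*(-5) = 5/9)
(g(s(3)) + H(29))**2 = ((20 - sqrt(3)) + 5/9)**2 = (185/9 - sqrt(3))**2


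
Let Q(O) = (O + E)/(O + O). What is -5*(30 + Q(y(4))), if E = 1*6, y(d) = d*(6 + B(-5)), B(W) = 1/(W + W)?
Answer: -9035/59 ≈ -153.14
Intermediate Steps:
B(W) = 1/(2*W)
y(d) = 59*d/10 (y(d) = d*(6 + (1/2)/(-5)) = d*(6 + (1/2)*(-1/5)) = d*(6 - 1/10) = d*(59/10) = 59*d/10)
E = 6
Q(O) = (6 + O)/(2*O) (Q(O) = (O + 6)/(O + O) = (6 + O)/((2*O)) = (6 + O)*(1/(2*O)) = (6 + O)/(2*O))
-5*(30 + Q(y(4))) = -5*(30 + (6 + (59/10)*4)/(2*(((59/10)*4)))) = -5*(30 + (6 + 118/5)/(2*(118/5))) = -5*(30 + (1/2)*(5/118)*(148/5)) = -5*(30 + 37/59) = -5*1807/59 = -9035/59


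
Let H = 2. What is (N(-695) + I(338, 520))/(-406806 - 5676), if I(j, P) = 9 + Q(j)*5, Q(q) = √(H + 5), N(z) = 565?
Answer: -41/29463 - 5*√7/412482 ≈ -0.0014236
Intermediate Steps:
Q(q) = √7 (Q(q) = √(2 + 5) = √7)
I(j, P) = 9 + 5*√7 (I(j, P) = 9 + √7*5 = 9 + 5*√7)
(N(-695) + I(338, 520))/(-406806 - 5676) = (565 + (9 + 5*√7))/(-406806 - 5676) = (574 + 5*√7)/(-412482) = (574 + 5*√7)*(-1/412482) = -41/29463 - 5*√7/412482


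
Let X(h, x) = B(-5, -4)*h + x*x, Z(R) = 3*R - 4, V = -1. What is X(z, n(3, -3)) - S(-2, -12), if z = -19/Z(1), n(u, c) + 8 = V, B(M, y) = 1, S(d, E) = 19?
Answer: 81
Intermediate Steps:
Z(R) = -4 + 3*R
n(u, c) = -9 (n(u, c) = -8 - 1 = -9)
z = 19 (z = -19/(-4 + 3*1) = -19/(-4 + 3) = -19/(-1) = -19*(-1) = 19)
X(h, x) = h + x² (X(h, x) = 1*h + x*x = h + x²)
X(z, n(3, -3)) - S(-2, -12) = (19 + (-9)²) - 1*19 = (19 + 81) - 19 = 100 - 19 = 81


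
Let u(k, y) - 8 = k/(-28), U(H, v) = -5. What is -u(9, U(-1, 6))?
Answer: -215/28 ≈ -7.6786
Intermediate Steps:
u(k, y) = 8 - k/28 (u(k, y) = 8 + k/(-28) = 8 + k*(-1/28) = 8 - k/28)
-u(9, U(-1, 6)) = -(8 - 1/28*9) = -(8 - 9/28) = -1*215/28 = -215/28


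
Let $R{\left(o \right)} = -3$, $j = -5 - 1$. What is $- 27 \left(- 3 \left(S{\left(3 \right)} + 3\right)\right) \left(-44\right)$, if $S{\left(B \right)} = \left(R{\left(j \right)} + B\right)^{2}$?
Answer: $-10692$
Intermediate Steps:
$j = -6$ ($j = -5 - 1 = -6$)
$S{\left(B \right)} = \left(-3 + B\right)^{2}$
$- 27 \left(- 3 \left(S{\left(3 \right)} + 3\right)\right) \left(-44\right) = - 27 \left(- 3 \left(\left(-3 + 3\right)^{2} + 3\right)\right) \left(-44\right) = - 27 \left(- 3 \left(0^{2} + 3\right)\right) \left(-44\right) = - 27 \left(- 3 \left(0 + 3\right)\right) \left(-44\right) = - 27 \left(\left(-3\right) 3\right) \left(-44\right) = \left(-27\right) \left(-9\right) \left(-44\right) = 243 \left(-44\right) = -10692$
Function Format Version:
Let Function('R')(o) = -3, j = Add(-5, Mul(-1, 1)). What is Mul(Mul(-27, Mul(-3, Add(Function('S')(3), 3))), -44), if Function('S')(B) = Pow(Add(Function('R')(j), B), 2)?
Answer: -10692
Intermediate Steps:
j = -6 (j = Add(-5, -1) = -6)
Function('S')(B) = Pow(Add(-3, B), 2)
Mul(Mul(-27, Mul(-3, Add(Function('S')(3), 3))), -44) = Mul(Mul(-27, Mul(-3, Add(Pow(Add(-3, 3), 2), 3))), -44) = Mul(Mul(-27, Mul(-3, Add(Pow(0, 2), 3))), -44) = Mul(Mul(-27, Mul(-3, Add(0, 3))), -44) = Mul(Mul(-27, Mul(-3, 3)), -44) = Mul(Mul(-27, -9), -44) = Mul(243, -44) = -10692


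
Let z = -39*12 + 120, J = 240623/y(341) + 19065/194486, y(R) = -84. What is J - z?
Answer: -20555494283/8168412 ≈ -2516.5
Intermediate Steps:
J = -23398101659/8168412 (J = 240623/(-84) + 19065/194486 = 240623*(-1/84) + 19065*(1/194486) = -240623/84 + 19065/194486 = -23398101659/8168412 ≈ -2864.5)
z = -348 (z = -13*36 + 120 = -468 + 120 = -348)
J - z = -23398101659/8168412 - 1*(-348) = -23398101659/8168412 + 348 = -20555494283/8168412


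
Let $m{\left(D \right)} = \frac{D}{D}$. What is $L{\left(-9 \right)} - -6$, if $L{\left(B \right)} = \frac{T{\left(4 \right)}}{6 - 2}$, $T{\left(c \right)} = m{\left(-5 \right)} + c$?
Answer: $\frac{29}{4} \approx 7.25$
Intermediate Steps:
$m{\left(D \right)} = 1$
$T{\left(c \right)} = 1 + c$
$L{\left(B \right)} = \frac{5}{4}$ ($L{\left(B \right)} = \frac{1 + 4}{6 - 2} = \frac{5}{4}$)
$L{\left(-9 \right)} - -6 = \frac{5}{4} - -6 = \frac{5}{4} + 6 = \frac{29}{4}$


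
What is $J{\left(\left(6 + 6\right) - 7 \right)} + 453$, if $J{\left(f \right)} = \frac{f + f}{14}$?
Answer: $\frac{3176}{7} \approx 453.71$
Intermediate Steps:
$J{\left(f \right)} = \frac{f}{7}$ ($J{\left(f \right)} = 2 f \frac{1}{14} = \frac{f}{7}$)
$J{\left(\left(6 + 6\right) - 7 \right)} + 453 = \frac{\left(6 + 6\right) - 7}{7} + 453 = \frac{12 - 7}{7} + 453 = \frac{1}{7} \cdot 5 + 453 = \frac{5}{7} + 453 = \frac{3176}{7}$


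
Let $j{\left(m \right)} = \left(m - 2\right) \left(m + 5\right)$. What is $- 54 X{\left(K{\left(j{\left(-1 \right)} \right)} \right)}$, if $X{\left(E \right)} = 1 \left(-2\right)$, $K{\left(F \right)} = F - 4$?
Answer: $108$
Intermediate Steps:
$j{\left(m \right)} = \left(-2 + m\right) \left(5 + m\right)$
$K{\left(F \right)} = -4 + F$ ($K{\left(F \right)} = F - 4 = -4 + F$)
$X{\left(E \right)} = -2$
$- 54 X{\left(K{\left(j{\left(-1 \right)} \right)} \right)} = \left(-54\right) \left(-2\right) = 108$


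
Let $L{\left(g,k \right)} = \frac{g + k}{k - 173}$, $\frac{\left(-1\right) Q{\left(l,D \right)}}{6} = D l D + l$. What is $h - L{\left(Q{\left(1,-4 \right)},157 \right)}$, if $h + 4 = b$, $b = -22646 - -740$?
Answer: $- \frac{350505}{16} \approx -21907.0$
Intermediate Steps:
$b = -21906$ ($b = -22646 + 740 = -21906$)
$h = -21910$ ($h = -4 - 21906 = -21910$)
$Q{\left(l,D \right)} = - 6 l - 6 l D^{2}$ ($Q{\left(l,D \right)} = - 6 \left(D l D + l\right) = - 6 \left(l D^{2} + l\right) = - 6 \left(l + l D^{2}\right) = - 6 l - 6 l D^{2}$)
$L{\left(g,k \right)} = \frac{g + k}{-173 + k}$
$h - L{\left(Q{\left(1,-4 \right)},157 \right)} = -21910 - \frac{\left(-6\right) 1 \left(1 + \left(-4\right)^{2}\right) + 157}{-173 + 157} = -21910 - \frac{\left(-6\right) 1 \left(1 + 16\right) + 157}{-16} = -21910 - - \frac{\left(-6\right) 1 \cdot 17 + 157}{16} = -21910 - - \frac{-102 + 157}{16} = -21910 - \left(- \frac{1}{16}\right) 55 = -21910 - - \frac{55}{16} = -21910 + \frac{55}{16} = - \frac{350505}{16}$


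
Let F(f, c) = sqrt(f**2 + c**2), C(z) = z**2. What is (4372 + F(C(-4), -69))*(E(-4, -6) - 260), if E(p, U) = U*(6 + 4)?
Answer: -1399040 - 320*sqrt(5017) ≈ -1.4217e+6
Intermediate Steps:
F(f, c) = sqrt(c**2 + f**2)
E(p, U) = 10*U (E(p, U) = U*10 = 10*U)
(4372 + F(C(-4), -69))*(E(-4, -6) - 260) = (4372 + sqrt((-69)**2 + ((-4)**2)**2))*(10*(-6) - 260) = (4372 + sqrt(4761 + 16**2))*(-60 - 260) = (4372 + sqrt(4761 + 256))*(-320) = (4372 + sqrt(5017))*(-320) = -1399040 - 320*sqrt(5017)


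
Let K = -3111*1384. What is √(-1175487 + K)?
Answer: I*√5481111 ≈ 2341.2*I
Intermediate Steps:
K = -4305624
√(-1175487 + K) = √(-1175487 - 4305624) = √(-5481111) = I*√5481111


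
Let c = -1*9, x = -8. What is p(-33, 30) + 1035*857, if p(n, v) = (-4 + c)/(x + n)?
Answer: 36366808/41 ≈ 8.8700e+5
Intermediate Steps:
c = -9
p(n, v) = -13/(-8 + n) (p(n, v) = (-4 - 9)/(-8 + n) = -13/(-8 + n))
p(-33, 30) + 1035*857 = -13/(-8 - 33) + 1035*857 = -13/(-41) + 886995 = -13*(-1/41) + 886995 = 13/41 + 886995 = 36366808/41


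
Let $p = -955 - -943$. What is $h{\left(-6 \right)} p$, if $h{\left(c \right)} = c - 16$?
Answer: $264$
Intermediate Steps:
$h{\left(c \right)} = -16 + c$
$p = -12$ ($p = -955 + 943 = -12$)
$h{\left(-6 \right)} p = \left(-16 - 6\right) \left(-12\right) = \left(-22\right) \left(-12\right) = 264$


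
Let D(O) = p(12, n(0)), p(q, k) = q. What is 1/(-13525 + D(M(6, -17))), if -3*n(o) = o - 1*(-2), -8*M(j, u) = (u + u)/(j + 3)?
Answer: -1/13513 ≈ -7.4003e-5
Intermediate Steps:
M(j, u) = -u/(4*(3 + j)) (M(j, u) = -(u + u)/(8*(j + 3)) = -2*u/(8*(3 + j)) = -u/(4*(3 + j)))
n(o) = -⅔ - o/3 (n(o) = -(o - 1*(-2))/3 = -(o + 2)/3 = -(2 + o)/3 = -⅔ - o/3)
D(O) = 12
1/(-13525 + D(M(6, -17))) = 1/(-13525 + 12) = 1/(-13513) = -1/13513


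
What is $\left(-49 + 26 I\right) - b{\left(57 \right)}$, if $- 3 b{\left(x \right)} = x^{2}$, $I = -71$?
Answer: $-812$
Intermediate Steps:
$b{\left(x \right)} = - \frac{x^{2}}{3}$
$\left(-49 + 26 I\right) - b{\left(57 \right)} = \left(-49 + 26 \left(-71\right)\right) - - \frac{57^{2}}{3} = \left(-49 - 1846\right) - \left(- \frac{1}{3}\right) 3249 = -1895 - -1083 = -1895 + 1083 = -812$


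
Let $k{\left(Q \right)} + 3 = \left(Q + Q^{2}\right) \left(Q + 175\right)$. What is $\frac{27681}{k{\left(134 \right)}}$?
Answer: $\frac{9227}{1863269} \approx 0.0049521$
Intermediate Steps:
$k{\left(Q \right)} = -3 + \left(175 + Q\right) \left(Q + Q^{2}\right)$ ($k{\left(Q \right)} = -3 + \left(Q + Q^{2}\right) \left(Q + 175\right) = -3 + \left(Q + Q^{2}\right) \left(175 + Q\right) = -3 + \left(175 + Q\right) \left(Q + Q^{2}\right)$)
$\frac{27681}{k{\left(134 \right)}} = \frac{27681}{-3 + 134^{3} + 175 \cdot 134 + 176 \cdot 134^{2}} = \frac{27681}{-3 + 2406104 + 23450 + 176 \cdot 17956} = \frac{27681}{-3 + 2406104 + 23450 + 3160256} = \frac{27681}{5589807} = 27681 \cdot \frac{1}{5589807} = \frac{9227}{1863269}$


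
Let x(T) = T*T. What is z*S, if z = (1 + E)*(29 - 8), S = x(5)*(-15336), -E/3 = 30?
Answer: 716574600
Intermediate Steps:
E = -90 (E = -3*30 = -90)
x(T) = T**2
S = -383400 (S = 5**2*(-15336) = 25*(-15336) = -383400)
z = -1869 (z = (1 - 90)*(29 - 8) = -89*21 = -1869)
z*S = -1869*(-383400) = 716574600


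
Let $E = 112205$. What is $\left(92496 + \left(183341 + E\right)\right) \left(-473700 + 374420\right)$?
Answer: $-38524809760$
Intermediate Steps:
$\left(92496 + \left(183341 + E\right)\right) \left(-473700 + 374420\right) = \left(92496 + \left(183341 + 112205\right)\right) \left(-473700 + 374420\right) = \left(92496 + 295546\right) \left(-99280\right) = 388042 \left(-99280\right) = -38524809760$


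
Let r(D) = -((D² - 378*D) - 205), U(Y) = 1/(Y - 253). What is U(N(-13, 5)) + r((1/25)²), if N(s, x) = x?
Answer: 19917574127/96875000 ≈ 205.60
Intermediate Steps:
U(Y) = 1/(-253 + Y)
r(D) = 205 - D² + 378*D (r(D) = -(-205 + D² - 378*D) = 205 - D² + 378*D)
U(N(-13, 5)) + r((1/25)²) = 1/(-253 + 5) + (205 - ((1/25)²)² + 378*(1/25)²) = 1/(-248) + (205 - ((1/25)²)² + 378*(1/25)²) = -1/248 + (205 - (1/625)² + 378*(1/625)) = -1/248 + (205 - 1*1/390625 + 378/625) = -1/248 + (205 - 1/390625 + 378/625) = -1/248 + 80314374/390625 = 19917574127/96875000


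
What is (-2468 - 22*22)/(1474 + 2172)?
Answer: -1476/1823 ≈ -0.80965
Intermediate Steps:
(-2468 - 22*22)/(1474 + 2172) = (-2468 - 484)/3646 = -2952*1/3646 = -1476/1823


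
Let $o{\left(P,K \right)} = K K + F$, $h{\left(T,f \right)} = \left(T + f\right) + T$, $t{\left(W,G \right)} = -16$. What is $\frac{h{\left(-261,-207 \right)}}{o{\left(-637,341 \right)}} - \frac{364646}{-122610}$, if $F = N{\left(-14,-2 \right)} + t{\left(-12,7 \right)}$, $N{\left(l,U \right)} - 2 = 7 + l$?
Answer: $\frac{4230436127}{1425463860} \approx 2.9678$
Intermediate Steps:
$N{\left(l,U \right)} = 9 + l$ ($N{\left(l,U \right)} = 2 + \left(7 + l\right) = 9 + l$)
$F = -21$ ($F = \left(9 - 14\right) - 16 = -5 - 16 = -21$)
$h{\left(T,f \right)} = f + 2 T$
$o{\left(P,K \right)} = -21 + K^{2}$ ($o{\left(P,K \right)} = K K - 21 = K^{2} - 21 = -21 + K^{2}$)
$\frac{h{\left(-261,-207 \right)}}{o{\left(-637,341 \right)}} - \frac{364646}{-122610} = \frac{-207 + 2 \left(-261\right)}{-21 + 341^{2}} - \frac{364646}{-122610} = \frac{-207 - 522}{-21 + 116281} - - \frac{182323}{61305} = - \frac{729}{116260} + \frac{182323}{61305} = \frac{4230436127}{1425463860}$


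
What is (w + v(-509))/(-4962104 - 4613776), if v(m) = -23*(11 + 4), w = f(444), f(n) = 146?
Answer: 1/48120 ≈ 2.0781e-5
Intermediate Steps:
w = 146
v(m) = -345 (v(m) = -23*15 = -345)
(w + v(-509))/(-4962104 - 4613776) = (146 - 345)/(-4962104 - 4613776) = -199/(-9575880) = -199*(-1/9575880) = 1/48120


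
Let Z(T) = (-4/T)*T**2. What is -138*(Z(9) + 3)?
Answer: 4554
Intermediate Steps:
Z(T) = -4*T
-138*(Z(9) + 3) = -138*(-4*9 + 3) = -138*(-36 + 3) = -138*(-33) = 4554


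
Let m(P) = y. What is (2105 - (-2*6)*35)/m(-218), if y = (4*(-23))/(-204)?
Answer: 128775/23 ≈ 5598.9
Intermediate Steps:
y = 23/51 (y = -92*(-1/204) = 23/51 ≈ 0.45098)
m(P) = 23/51
(2105 - (-2*6)*35)/m(-218) = (2105 - (-2*6)*35)/(23/51) = (2105 - (-12)*35)*(51/23) = (2105 - 1*(-420))*(51/23) = (2105 + 420)*(51/23) = 2525*(51/23) = 128775/23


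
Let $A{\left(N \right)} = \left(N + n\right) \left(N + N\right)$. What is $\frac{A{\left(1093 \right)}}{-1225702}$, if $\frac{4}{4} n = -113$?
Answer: $- \frac{1071140}{612851} \approx -1.7478$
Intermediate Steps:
$n = -113$
$A{\left(N \right)} = 2 N \left(-113 + N\right)$ ($A{\left(N \right)} = \left(N - 113\right) \left(N + N\right) = \left(-113 + N\right) 2 N = 2 N \left(-113 + N\right)$)
$\frac{A{\left(1093 \right)}}{-1225702} = \frac{2 \cdot 1093 \left(-113 + 1093\right)}{-1225702} = 2 \cdot 1093 \cdot 980 \left(- \frac{1}{1225702}\right) = 2142280 \left(- \frac{1}{1225702}\right) = - \frac{1071140}{612851}$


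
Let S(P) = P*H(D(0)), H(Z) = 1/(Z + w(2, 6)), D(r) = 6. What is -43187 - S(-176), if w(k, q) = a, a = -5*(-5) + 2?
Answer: -129545/3 ≈ -43182.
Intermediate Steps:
a = 27 (a = 25 + 2 = 27)
w(k, q) = 27
H(Z) = 1/(27 + Z) (H(Z) = 1/(Z + 27) = 1/(27 + Z))
S(P) = P/33 (S(P) = P/(27 + 6) = P/33)
-43187 - S(-176) = -43187 - (-176)/33 = -43187 - 1*(-16/3) = -43187 + 16/3 = -129545/3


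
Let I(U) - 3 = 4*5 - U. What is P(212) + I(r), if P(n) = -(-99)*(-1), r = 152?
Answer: -228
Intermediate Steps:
P(n) = -99 (P(n) = -1*99 = -99)
I(U) = 23 - U (I(U) = 3 + (4*5 - U) = 3 + (20 - U) = 23 - U)
P(212) + I(r) = -99 + (23 - 1*152) = -99 + (23 - 152) = -99 - 129 = -228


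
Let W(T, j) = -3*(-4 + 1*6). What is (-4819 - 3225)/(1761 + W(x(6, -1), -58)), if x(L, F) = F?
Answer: -8044/1755 ≈ -4.5835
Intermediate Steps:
W(T, j) = -6 (W(T, j) = -3*(-4 + 6) = -3*2 = -6)
(-4819 - 3225)/(1761 + W(x(6, -1), -58)) = (-4819 - 3225)/(1761 - 6) = -8044/1755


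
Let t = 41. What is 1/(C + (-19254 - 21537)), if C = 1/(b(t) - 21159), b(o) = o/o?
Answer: -21158/863055979 ≈ -2.4515e-5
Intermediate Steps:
b(o) = 1
C = -1/21158 (C = 1/(1 - 21159) = 1/(-21158) = -1/21158 ≈ -4.7263e-5)
1/(C + (-19254 - 21537)) = 1/(-1/21158 + (-19254 - 21537)) = 1/(-1/21158 - 40791) = 1/(-863055979/21158) = -21158/863055979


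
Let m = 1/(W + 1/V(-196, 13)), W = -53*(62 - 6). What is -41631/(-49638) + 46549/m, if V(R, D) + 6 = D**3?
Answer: -5008521937285291/36252286 ≈ -1.3816e+8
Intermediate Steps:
V(R, D) = -6 + D**3
W = -2968 (W = -53*56 = -2968)
m = -2191/6502887 (m = 1/(-2968 + 1/(-6 + 13**3)) = 1/(-2968 + 1/(-6 + 2197)) = 1/(-2968 + 1/2191) = 1/(-6502887/2191) = -2191/6502887 ≈ -0.00033693)
-41631/(-49638) + 46549/m = -41631/(-49638) + 46549/(-2191/6502887) = -41631*(-1/49638) + 46549*(-6502887/2191) = 13877/16546 - 302702886963/2191 = -5008521937285291/36252286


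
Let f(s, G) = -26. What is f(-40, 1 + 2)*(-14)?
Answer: 364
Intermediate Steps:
f(-40, 1 + 2)*(-14) = -26*(-14) = 364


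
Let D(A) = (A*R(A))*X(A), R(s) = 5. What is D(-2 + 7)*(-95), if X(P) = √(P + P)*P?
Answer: -11875*√10 ≈ -37552.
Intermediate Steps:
X(P) = √2*P^(3/2) (X(P) = √(2*P)*P = (√2*√P)*P = √2*P^(3/2))
D(A) = 5*√2*A^(5/2) (D(A) = (A*5)*(√2*A^(3/2)) = (5*A)*(√2*A^(3/2)) = 5*√2*A^(5/2))
D(-2 + 7)*(-95) = (5*√2*(-2 + 7)^(5/2))*(-95) = (5*√2*5^(5/2))*(-95) = (5*√2*(25*√5))*(-95) = (125*√10)*(-95) = -11875*√10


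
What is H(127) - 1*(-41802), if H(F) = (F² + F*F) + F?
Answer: 74187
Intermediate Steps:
H(F) = F + 2*F² (H(F) = (F² + F²) + F = 2*F² + F = F + 2*F²)
H(127) - 1*(-41802) = 127*(1 + 2*127) - 1*(-41802) = 127*(1 + 254) + 41802 = 127*255 + 41802 = 32385 + 41802 = 74187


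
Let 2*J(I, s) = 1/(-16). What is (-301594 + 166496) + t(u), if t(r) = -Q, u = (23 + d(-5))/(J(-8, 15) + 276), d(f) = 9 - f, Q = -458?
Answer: -134640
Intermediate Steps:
J(I, s) = -1/32 (J(I, s) = (½)/(-16) = (½)*(-1/16) = -1/32)
u = 1184/8831 (u = (23 + (9 - 1*(-5)))/(-1/32 + 276) = (23 + (9 + 5))/(8831/32) = (23 + 14)*(32/8831) = 37*(32/8831) = 1184/8831 ≈ 0.13407)
t(r) = 458 (t(r) = -1*(-458) = 458)
(-301594 + 166496) + t(u) = (-301594 + 166496) + 458 = -135098 + 458 = -134640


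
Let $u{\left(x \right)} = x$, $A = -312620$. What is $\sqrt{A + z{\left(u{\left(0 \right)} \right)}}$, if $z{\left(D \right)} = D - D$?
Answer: $14 i \sqrt{1595} \approx 559.12 i$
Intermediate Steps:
$z{\left(D \right)} = 0$
$\sqrt{A + z{\left(u{\left(0 \right)} \right)}} = \sqrt{-312620 + 0} = \sqrt{-312620} = 14 i \sqrt{1595}$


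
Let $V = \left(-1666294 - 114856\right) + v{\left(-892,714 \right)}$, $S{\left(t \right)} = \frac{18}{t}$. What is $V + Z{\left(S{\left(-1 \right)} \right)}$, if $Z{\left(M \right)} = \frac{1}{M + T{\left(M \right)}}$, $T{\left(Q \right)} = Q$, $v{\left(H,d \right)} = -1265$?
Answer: $- \frac{64166941}{36} \approx -1.7824 \cdot 10^{6}$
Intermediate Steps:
$Z{\left(M \right)} = \frac{1}{2 M}$ ($Z{\left(M \right)} = \frac{1}{M + M} = \frac{1}{2 M}$)
$V = -1782415$ ($V = \left(-1666294 - 114856\right) - 1265 = -1781150 - 1265 = -1782415$)
$V + Z{\left(S{\left(-1 \right)} \right)} = -1782415 + \frac{1}{2 \frac{18}{-1}} = -1782415 + \frac{1}{2 \cdot 18 \left(-1\right)} = -1782415 + \frac{1}{2 \left(-18\right)} = -1782415 + \frac{1}{2} \left(- \frac{1}{18}\right) = -1782415 - \frac{1}{36} = - \frac{64166941}{36}$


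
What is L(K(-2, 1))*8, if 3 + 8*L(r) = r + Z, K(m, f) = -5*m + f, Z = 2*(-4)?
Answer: 0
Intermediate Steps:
Z = -8
K(m, f) = f - 5*m
L(r) = -11/8 + r/8 (L(r) = -3/8 + (r - 8)/8 = -3/8 + (-8 + r)/8 = -3/8 + (-1 + r/8) = -11/8 + r/8)
L(K(-2, 1))*8 = (-11/8 + (1 - 5*(-2))/8)*8 = (-11/8 + (1 + 10)/8)*8 = (-11/8 + (1/8)*11)*8 = (-11/8 + 11/8)*8 = 0*8 = 0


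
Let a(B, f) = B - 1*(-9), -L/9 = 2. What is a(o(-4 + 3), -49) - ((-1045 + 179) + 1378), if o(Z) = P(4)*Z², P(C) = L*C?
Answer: -575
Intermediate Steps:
L = -18 (L = -9*2 = -18)
P(C) = -18*C
o(Z) = -72*Z² (o(Z) = (-18*4)*Z² = -72*Z²)
a(B, f) = 9 + B (a(B, f) = B + 9 = 9 + B)
a(o(-4 + 3), -49) - ((-1045 + 179) + 1378) = (9 - 72*(-4 + 3)²) - ((-1045 + 179) + 1378) = (9 - 72*(-1)²) - (-866 + 1378) = (9 - 72*1) - 1*512 = (9 - 72) - 512 = -63 - 512 = -575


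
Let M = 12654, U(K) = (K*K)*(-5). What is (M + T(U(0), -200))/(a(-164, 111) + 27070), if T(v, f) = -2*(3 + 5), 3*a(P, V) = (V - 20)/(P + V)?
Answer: 2009442/4304039 ≈ 0.46687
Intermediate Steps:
a(P, V) = (-20 + V)/(3*(P + V)) (a(P, V) = ((V - 20)/(P + V))/3 = ((-20 + V)/(P + V))/3 = (-20 + V)/(3*(P + V)))
U(K) = -5*K² (U(K) = K²*(-5) = -5*K²)
T(v, f) = -16 (T(v, f) = -2*8 = -16)
(M + T(U(0), -200))/(a(-164, 111) + 27070) = (12654 - 16)/((-20 + 111)/(3*(-164 + 111)) + 27070) = 12638/((⅓)*91/(-53) + 27070) = 12638/((⅓)*(-1/53)*91 + 27070) = 12638/(-91/159 + 27070) = 12638/(4304039/159) = 12638*(159/4304039) = 2009442/4304039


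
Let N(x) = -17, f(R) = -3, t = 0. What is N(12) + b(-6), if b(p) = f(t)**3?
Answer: -44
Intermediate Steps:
b(p) = -27 (b(p) = (-3)**3 = -27)
N(12) + b(-6) = -17 - 27 = -44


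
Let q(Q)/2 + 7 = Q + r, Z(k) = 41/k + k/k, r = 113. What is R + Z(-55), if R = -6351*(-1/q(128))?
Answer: 118619/8580 ≈ 13.825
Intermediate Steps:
Z(k) = 1 + 41/k (Z(k) = 41/k + 1 = 1 + 41/k)
q(Q) = 212 + 2*Q (q(Q) = -14 + 2*(Q + 113) = -14 + 2*(113 + Q) = -14 + (226 + 2*Q) = 212 + 2*Q)
R = 2117/156 (R = -6351*(-1/(212 + 2*128)) = -6351*(-1/(212 + 256)) = -6351/((-1*468)) = -6351/(-468) = -6351*(-1/468) = 2117/156 ≈ 13.571)
R + Z(-55) = 2117/156 + (41 - 55)/(-55) = 2117/156 - 1/55*(-14) = 2117/156 + 14/55 = 118619/8580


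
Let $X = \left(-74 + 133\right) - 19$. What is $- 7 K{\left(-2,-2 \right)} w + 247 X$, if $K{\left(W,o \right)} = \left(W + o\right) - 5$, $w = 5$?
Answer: $10195$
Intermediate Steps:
$K{\left(W,o \right)} = -5 + W + o$
$X = 40$ ($X = 59 - 19 = 40$)
$- 7 K{\left(-2,-2 \right)} w + 247 X = - 7 \left(-5 - 2 - 2\right) 5 + 247 \cdot 40 = \left(-7\right) \left(-9\right) 5 + 9880 = 63 \cdot 5 + 9880 = 315 + 9880 = 10195$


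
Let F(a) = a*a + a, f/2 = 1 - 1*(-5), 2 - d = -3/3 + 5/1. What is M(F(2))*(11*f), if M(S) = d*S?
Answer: -1584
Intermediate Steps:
d = -2 (d = 2 - (-3/3 + 5/1) = 2 - (-3*⅓ + 5*1) = 2 - (-1 + 5) = 2 - 1*4 = 2 - 4 = -2)
f = 12 (f = 2*(1 - 1*(-5)) = 2*(1 + 5) = 2*6 = 12)
F(a) = a + a² (F(a) = a² + a = a + a²)
M(S) = -2*S
M(F(2))*(11*f) = (-4*(1 + 2))*(11*12) = -4*3*132 = -2*6*132 = -12*132 = -1584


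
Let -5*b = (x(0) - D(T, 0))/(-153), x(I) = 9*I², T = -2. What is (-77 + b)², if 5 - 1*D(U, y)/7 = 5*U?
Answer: 15476356/2601 ≈ 5950.2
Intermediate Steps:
D(U, y) = 35 - 35*U
b = -7/51 (b = -(9*0² - (35 - 35*(-2)))/(5*(-153)) = -(9*0 - (35 + 70))*(-1)/(5*153) = -(0 - 1*105)*(-1)/(5*153) = -(0 - 105)*(-1)/(5*153) = -(-21)*(-1)/153 = -⅕*35/51 = -7/51 ≈ -0.13725)
(-77 + b)² = (-77 - 7/51)² = (-3934/51)² = 15476356/2601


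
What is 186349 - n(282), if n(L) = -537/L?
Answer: 17516985/94 ≈ 1.8635e+5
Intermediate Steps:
186349 - n(282) = 186349 - (-537)/282 = 186349 - 1*(-179/94) = 186349 + 179/94 = 17516985/94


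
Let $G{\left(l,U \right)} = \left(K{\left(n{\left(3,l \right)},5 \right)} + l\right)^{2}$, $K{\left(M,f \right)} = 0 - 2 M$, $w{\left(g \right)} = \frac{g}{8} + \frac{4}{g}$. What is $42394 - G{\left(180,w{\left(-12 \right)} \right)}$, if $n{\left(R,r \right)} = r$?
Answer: $9994$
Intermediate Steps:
$w{\left(g \right)} = \frac{4}{g} + \frac{g}{8}$ ($w{\left(g \right)} = g \frac{1}{8} + \frac{4}{g} = \frac{g}{8} + \frac{4}{g} = \frac{4}{g} + \frac{g}{8}$)
$K{\left(M,f \right)} = - 2 M$
$G{\left(l,U \right)} = l^{2}$ ($G{\left(l,U \right)} = \left(- 2 l + l\right)^{2} = \left(- l\right)^{2} = l^{2}$)
$42394 - G{\left(180,w{\left(-12 \right)} \right)} = 42394 - 180^{2} = 42394 - 32400 = 9994$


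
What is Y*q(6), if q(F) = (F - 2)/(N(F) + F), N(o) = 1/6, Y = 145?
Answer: 3480/37 ≈ 94.054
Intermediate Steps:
N(o) = ⅙
q(F) = (-2 + F)/(⅙ + F) (q(F) = (F - 2)/(⅙ + F) = (-2 + F)/(⅙ + F))
Y*q(6) = 145*(6*(-2 + 6)/(1 + 6*6)) = 145*(6*4/(1 + 36)) = 145*(6*4/37) = 145*(6*(1/37)*4) = 145*(24/37) = 3480/37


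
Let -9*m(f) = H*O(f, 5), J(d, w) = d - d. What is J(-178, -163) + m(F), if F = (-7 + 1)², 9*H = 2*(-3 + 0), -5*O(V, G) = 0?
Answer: 0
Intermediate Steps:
J(d, w) = 0
O(V, G) = 0 (O(V, G) = -⅕*0 = 0)
H = -⅔ (H = (2*(-3 + 0))/9 = (2*(-3))/9 = (⅑)*(-6) = -⅔ ≈ -0.66667)
F = 36 (F = (-6)² = 36)
m(f) = 0 (m(f) = -(-2)*0/27 = -⅑*0 = 0)
J(-178, -163) + m(F) = 0 + 0 = 0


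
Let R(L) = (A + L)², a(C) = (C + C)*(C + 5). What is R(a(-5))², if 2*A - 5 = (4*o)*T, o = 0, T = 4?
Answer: 625/16 ≈ 39.063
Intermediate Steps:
a(C) = 2*C*(5 + C) (a(C) = (2*C)*(5 + C) = 2*C*(5 + C))
A = 5/2 (A = 5/2 + ((4*0)*4)/2 = 5/2 + (0*4)/2 = 5/2 + (½)*0 = 5/2 + 0 = 5/2 ≈ 2.5000)
R(L) = (5/2 + L)²
R(a(-5))² = ((5 + 2*(2*(-5)*(5 - 5)))²/4)² = ((5 + 2*(2*(-5)*0))²/4)² = ((5 + 2*0)²/4)² = ((5 + 0)²/4)² = ((¼)*5²)² = ((¼)*25)² = (25/4)² = 625/16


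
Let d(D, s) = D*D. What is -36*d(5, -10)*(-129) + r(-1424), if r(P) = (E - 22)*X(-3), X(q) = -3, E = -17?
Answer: 116217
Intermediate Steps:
d(D, s) = D²
r(P) = 117 (r(P) = (-17 - 22)*(-3) = -39*(-3) = 117)
-36*d(5, -10)*(-129) + r(-1424) = -36*5²*(-129) + 117 = -36*25*(-129) + 117 = -900*(-129) + 117 = 116100 + 117 = 116217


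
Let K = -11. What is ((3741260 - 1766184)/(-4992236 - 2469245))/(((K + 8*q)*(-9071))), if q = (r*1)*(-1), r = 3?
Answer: -1975076/2368908295285 ≈ -8.3375e-7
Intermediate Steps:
q = -3 (q = (3*1)*(-1) = 3*(-1) = -3)
((3741260 - 1766184)/(-4992236 - 2469245))/(((K + 8*q)*(-9071))) = ((3741260 - 1766184)/(-4992236 - 2469245))/(((-11 + 8*(-3))*(-9071))) = (1975076/(-7461481))/(((-11 - 24)*(-9071))) = (1975076*(-1/7461481))/((-35*(-9071))) = -1975076/7461481/317485 = -1975076/7461481*1/317485 = -1975076/2368908295285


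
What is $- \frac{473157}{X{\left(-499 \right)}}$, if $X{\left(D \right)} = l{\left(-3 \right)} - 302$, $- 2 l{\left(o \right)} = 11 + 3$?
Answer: $\frac{157719}{103} \approx 1531.3$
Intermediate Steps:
$l{\left(o \right)} = -7$ ($l{\left(o \right)} = - \frac{11 + 3}{2} = \left(- \frac{1}{2}\right) 14 = -7$)
$X{\left(D \right)} = -309$ ($X{\left(D \right)} = -7 - 302 = -309$)
$- \frac{473157}{X{\left(-499 \right)}} = - \frac{473157}{-309} = \left(-473157\right) \left(- \frac{1}{309}\right) = \frac{157719}{103}$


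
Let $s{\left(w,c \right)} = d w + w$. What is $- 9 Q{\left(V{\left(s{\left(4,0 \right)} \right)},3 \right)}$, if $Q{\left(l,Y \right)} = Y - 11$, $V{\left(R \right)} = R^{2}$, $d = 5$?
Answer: $72$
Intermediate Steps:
$s{\left(w,c \right)} = 6 w$ ($s{\left(w,c \right)} = 5 w + w = 6 w$)
$Q{\left(l,Y \right)} = -11 + Y$ ($Q{\left(l,Y \right)} = Y - 11 = -11 + Y$)
$- 9 Q{\left(V{\left(s{\left(4,0 \right)} \right)},3 \right)} = - 9 \left(-11 + 3\right) = \left(-9\right) \left(-8\right) = 72$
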